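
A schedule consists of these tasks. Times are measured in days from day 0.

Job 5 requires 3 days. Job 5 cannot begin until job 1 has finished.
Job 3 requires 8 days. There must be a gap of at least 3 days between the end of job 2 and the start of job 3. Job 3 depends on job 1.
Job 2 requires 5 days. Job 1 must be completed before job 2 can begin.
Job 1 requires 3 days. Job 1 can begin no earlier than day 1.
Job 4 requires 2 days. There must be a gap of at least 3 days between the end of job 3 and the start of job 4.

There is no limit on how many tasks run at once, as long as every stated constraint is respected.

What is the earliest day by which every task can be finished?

25

Job 1 waits on its own release at day 1, so it starts at day 1 and finishes at 1 + 3 = day 4.
Job 5 cannot begin until job 1 (finishes day 4). It runs from day 4 to 4 + 3 = day 7.
Job 2 cannot begin until job 1 (finishes day 4). It runs from day 4 to 4 + 5 = day 9.
Job 3 has to wait for job 2 (finishes day 9, plus 3-day gap → day 12); job 1 (finishes day 4). The latest of these is day 12, so job 3 runs day 12 to 12 + 8 = day 20.
Job 4 waits on job 3 (finishes day 20, plus 3-day gap → day 23), so it starts at day 23 and finishes at 23 + 2 = day 25.
All tasks are finished once the last one completes. Finish times: Job 1 at 4, Job 2 at 9, Job 3 at 20, Job 4 at 25, Job 5 at 7. The latest is day 25.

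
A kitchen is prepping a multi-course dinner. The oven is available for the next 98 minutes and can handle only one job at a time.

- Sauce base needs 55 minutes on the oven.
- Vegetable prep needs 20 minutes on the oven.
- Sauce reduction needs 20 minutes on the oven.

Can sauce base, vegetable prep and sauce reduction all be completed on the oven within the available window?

Yes

Running back to back, the jobs need 55 + 20 + 20 = 95 minutes on the oven.
Since 95 ≤ 98, they fit within the window.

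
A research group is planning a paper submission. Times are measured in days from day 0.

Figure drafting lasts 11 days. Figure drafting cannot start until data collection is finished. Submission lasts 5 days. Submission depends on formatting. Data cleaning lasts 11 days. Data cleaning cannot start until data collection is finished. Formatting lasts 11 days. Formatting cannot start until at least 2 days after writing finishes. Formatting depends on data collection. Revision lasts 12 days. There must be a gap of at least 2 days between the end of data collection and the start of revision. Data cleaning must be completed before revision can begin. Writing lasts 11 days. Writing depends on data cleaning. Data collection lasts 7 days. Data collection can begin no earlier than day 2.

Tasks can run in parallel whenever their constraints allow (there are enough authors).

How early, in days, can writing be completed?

31

Data collection waits on its own release at day 2, so it starts at day 2 and finishes at 2 + 7 = day 9.
Data cleaning cannot begin until data collection (finishes day 9). It runs from day 9 to 9 + 11 = day 20.
After data cleaning (finishes day 20), writing can start at day 20 and finishes at day 31.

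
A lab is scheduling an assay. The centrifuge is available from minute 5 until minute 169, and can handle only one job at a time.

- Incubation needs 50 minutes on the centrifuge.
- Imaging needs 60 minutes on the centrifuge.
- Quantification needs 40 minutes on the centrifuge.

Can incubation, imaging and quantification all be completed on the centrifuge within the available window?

The centrifuge window is 169 − 5 = 164 minutes.
Running back to back, the jobs need 50 + 60 + 40 = 150 minutes on the centrifuge.
Since 150 ≤ 164, they fit within the window.

Yes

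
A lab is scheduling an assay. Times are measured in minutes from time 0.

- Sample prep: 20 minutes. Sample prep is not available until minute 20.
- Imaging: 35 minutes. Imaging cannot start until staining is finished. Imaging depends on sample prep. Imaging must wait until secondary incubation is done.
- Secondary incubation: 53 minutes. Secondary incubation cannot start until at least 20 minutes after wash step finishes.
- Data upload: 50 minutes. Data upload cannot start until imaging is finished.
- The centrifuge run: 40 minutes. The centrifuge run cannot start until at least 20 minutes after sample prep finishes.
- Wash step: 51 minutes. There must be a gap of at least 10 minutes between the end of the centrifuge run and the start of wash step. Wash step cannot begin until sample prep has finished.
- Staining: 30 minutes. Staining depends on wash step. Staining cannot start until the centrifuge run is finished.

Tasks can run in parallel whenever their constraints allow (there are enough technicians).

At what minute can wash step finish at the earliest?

Sample prep cannot begin until its own release at minute 20. It runs from minute 20 to 20 + 20 = minute 40.
The centrifuge run cannot begin until sample prep (finishes minute 40, plus 20-minute gap → minute 60). It runs from minute 60 to 60 + 40 = minute 100.
Wash step has to wait for the centrifuge run (finishes minute 100, plus 10-minute gap → minute 110); sample prep (finishes minute 40). The latest of these is minute 110, so wash step runs minute 110 to 110 + 51 = minute 161.

161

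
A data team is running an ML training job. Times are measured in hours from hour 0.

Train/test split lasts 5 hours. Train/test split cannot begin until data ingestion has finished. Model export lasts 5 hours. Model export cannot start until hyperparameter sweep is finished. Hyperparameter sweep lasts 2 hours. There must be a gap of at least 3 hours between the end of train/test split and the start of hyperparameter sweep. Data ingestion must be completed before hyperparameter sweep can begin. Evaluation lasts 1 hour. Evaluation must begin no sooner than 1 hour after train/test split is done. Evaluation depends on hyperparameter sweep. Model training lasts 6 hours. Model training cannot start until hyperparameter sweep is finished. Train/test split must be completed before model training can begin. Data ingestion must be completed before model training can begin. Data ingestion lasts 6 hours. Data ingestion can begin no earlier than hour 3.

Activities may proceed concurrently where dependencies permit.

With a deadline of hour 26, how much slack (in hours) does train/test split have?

Data ingestion cannot begin until its own release at hour 3. It runs from hour 3 to 3 + 6 = hour 9.
After data ingestion (finishes hour 9), train/test split can start at hour 9 and finishes at hour 14.

Working backward from the deadline:
Model training has no dependents, so it just needs to finish by hour 26. Starting by 26 − 6 = hour 20 achieves that.
Evaluation has no dependents, so it just needs to finish by hour 26. Starting by 26 − 1 = hour 25 achieves that.
To finish by hour 26, model export (duration 5) must start no later than hour 21.
For hyperparameter sweep: model training (must start by hour 20); evaluation (must start by hour 25); model export (must start by hour 21). The most restrictive is hour 20; with a 2-hour duration, hyperparameter sweep must start by hour 18.
Train/test split must finish in time for hyperparameter sweep (must start by hour 18, minus 3-hour gap → hour 15); model training (must start by hour 20); evaluation (must start by hour 25, minus 1-hour gap → hour 24). The tightest is hour 15, so train/test split must start by 15 − 5 = hour 10.
So train/test split can start as early as hour 9 and as late as hour 10, giving 10 − 9 = 1 hour of slack.

1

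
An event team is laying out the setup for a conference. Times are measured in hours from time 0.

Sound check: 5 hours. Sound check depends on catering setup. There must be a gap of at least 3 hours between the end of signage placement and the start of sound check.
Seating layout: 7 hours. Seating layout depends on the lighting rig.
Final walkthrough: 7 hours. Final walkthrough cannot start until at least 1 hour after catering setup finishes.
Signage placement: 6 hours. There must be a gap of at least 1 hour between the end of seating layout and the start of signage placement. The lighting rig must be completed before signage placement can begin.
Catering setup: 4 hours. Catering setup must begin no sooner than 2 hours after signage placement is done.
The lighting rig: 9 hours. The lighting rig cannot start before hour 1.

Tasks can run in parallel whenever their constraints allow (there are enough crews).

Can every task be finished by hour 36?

After its own release at hour 1, the lighting rig can start at hour 1 and finishes at hour 10.
Seating layout waits on the lighting rig (finishes hour 10), so it starts at hour 10 and finishes at 10 + 7 = hour 17.
For signage placement: seating layout (finishes hour 17, plus 1-hour gap → hour 18); the lighting rig (finishes hour 10). Taking the maximum gives a start of hour 18, and it finishes at 18 + 6 = hour 24.
Catering setup cannot begin until signage placement (finishes hour 24, plus 2-hour gap → hour 26). It runs from hour 26 to 26 + 4 = hour 30.
Final walkthrough waits on catering setup (finishes hour 30, plus 1-hour gap → hour 31), so it starts at hour 31 and finishes at 31 + 7 = hour 38.
Sound check cannot start until catering setup (finishes hour 30); signage placement (finishes hour 24, plus 3-hour gap → hour 27). The controlling bound is hour 30, so sound check finishes at 30 + 5 = hour 35.
The earliest everything can be done is hour 38, which is after the deadline of 36, so it is not possible.

No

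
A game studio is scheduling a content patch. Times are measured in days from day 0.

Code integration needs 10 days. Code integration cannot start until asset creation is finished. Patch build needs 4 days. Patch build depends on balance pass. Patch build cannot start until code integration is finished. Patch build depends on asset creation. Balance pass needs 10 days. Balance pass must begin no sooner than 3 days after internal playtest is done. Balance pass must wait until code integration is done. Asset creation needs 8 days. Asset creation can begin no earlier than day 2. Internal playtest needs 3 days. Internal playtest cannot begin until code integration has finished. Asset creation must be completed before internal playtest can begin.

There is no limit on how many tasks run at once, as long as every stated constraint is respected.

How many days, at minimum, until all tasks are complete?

40

Asset creation waits on its own release at day 2, so it starts at day 2 and finishes at 2 + 8 = day 10.
Code integration waits on asset creation (finishes day 10), so it starts at day 10 and finishes at 10 + 10 = day 20.
Internal playtest cannot start until code integration (finishes day 20); asset creation (finishes day 10). The controlling bound is day 20, so internal playtest finishes at 20 + 3 = day 23.
Balance pass needs all of internal playtest (finishes day 23, plus 3-day gap → day 26); code integration (finishes day 20). That puts its earliest start at day 26; it finishes at 26 + 10 = day 36.
Patch build needs all of balance pass (finishes day 36); code integration (finishes day 20); asset creation (finishes day 10). That puts its earliest start at day 36; it finishes at 36 + 4 = day 40.
All tasks are finished once the last one completes. Finish times: Asset creation at 10, Code integration at 20, Internal playtest at 23, Balance pass at 36, Patch build at 40. The latest is day 40.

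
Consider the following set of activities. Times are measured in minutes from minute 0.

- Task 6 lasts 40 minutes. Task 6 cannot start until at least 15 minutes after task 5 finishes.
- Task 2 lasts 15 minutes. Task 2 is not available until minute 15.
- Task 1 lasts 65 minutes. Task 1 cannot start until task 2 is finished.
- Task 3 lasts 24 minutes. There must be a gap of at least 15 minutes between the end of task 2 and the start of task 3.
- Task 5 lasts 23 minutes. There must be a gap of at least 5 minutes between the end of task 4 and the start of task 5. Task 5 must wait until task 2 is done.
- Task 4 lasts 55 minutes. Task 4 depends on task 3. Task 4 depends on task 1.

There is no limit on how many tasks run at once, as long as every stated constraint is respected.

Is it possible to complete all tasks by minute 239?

After its own release at minute 15, task 2 can start at minute 15 and finishes at minute 30.
After task 2 (finishes minute 30, plus 15-minute gap → minute 45), task 3 can start at minute 45 and finishes at minute 69.
After task 2 (finishes minute 30), task 1 can start at minute 30 and finishes at minute 95.
Task 4 has to wait for task 3 (finishes minute 69); task 1 (finishes minute 95). The latest of these is minute 95, so task 4 runs minute 95 to 95 + 55 = minute 150.
Task 5 cannot start until task 4 (finishes minute 150, plus 5-minute gap → minute 155); task 2 (finishes minute 30). The controlling bound is minute 155, so task 5 finishes at 155 + 23 = minute 178.
After task 5 (finishes minute 178, plus 15-minute gap → minute 193), task 6 can start at minute 193 and finishes at minute 233.
Every task is finished by minute 233, which is no later than the deadline of 239, so the schedule is feasible.

Yes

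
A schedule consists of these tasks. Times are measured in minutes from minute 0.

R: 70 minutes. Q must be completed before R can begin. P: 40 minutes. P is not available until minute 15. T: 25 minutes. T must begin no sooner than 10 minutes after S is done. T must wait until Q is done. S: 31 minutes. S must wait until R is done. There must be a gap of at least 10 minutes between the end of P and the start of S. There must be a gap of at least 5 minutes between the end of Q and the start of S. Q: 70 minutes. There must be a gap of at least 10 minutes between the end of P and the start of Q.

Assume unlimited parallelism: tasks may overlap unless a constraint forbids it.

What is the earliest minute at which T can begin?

P cannot begin until its own release at minute 15. It runs from minute 15 to 15 + 40 = minute 55.
Q waits on P (finishes minute 55, plus 10-minute gap → minute 65), so it starts at minute 65 and finishes at 65 + 70 = minute 135.
R waits on Q (finishes minute 135), so it starts at minute 135 and finishes at 135 + 70 = minute 205.
S cannot start until R (finishes minute 205); P (finishes minute 55, plus 10-minute gap → minute 65); Q (finishes minute 135, plus 5-minute gap → minute 140). The controlling bound is minute 205, so S finishes at 205 + 31 = minute 236.
T waits on S (finishes minute 236, plus 10-minute gap → minute 246); Q (finishes minute 135). The latest of these is minute 246, which is the earliest T can start.

246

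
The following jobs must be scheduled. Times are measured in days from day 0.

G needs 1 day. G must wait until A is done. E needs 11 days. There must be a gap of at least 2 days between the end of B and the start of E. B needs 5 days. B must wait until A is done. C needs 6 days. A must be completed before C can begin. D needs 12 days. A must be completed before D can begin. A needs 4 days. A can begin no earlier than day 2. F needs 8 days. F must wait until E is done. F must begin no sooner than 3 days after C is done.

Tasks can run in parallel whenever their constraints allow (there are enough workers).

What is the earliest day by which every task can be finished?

A cannot begin until its own release at day 2. It runs from day 2 to 2 + 4 = day 6.
After A (finishes day 6), G can start at day 6 and finishes at day 7.
D waits on A (finishes day 6), so it starts at day 6 and finishes at 6 + 12 = day 18.
After A (finishes day 6), C can start at day 6 and finishes at day 12.
B waits on A (finishes day 6), so it starts at day 6 and finishes at 6 + 5 = day 11.
After B (finishes day 11, plus 2-day gap → day 13), E can start at day 13 and finishes at day 24.
F cannot start until E (finishes day 24); C (finishes day 12, plus 3-day gap → day 15). The controlling bound is day 24, so F finishes at 24 + 8 = day 32.
All tasks are finished once the last one completes. Finish times: A at 6, B at 11, C at 12, D at 18, E at 24, F at 32, G at 7. The latest is day 32.

32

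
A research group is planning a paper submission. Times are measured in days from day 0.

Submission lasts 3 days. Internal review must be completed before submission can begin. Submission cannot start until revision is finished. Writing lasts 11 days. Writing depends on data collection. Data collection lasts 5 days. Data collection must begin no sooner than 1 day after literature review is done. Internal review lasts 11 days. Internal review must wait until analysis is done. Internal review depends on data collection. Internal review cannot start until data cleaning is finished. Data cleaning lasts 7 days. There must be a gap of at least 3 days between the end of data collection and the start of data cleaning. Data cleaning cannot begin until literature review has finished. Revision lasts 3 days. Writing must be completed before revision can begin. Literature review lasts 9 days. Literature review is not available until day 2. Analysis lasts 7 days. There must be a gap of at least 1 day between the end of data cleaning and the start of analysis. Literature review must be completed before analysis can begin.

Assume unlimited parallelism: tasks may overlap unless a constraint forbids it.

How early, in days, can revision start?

28

After its own release at day 2, literature review can start at day 2 and finishes at day 11.
After literature review (finishes day 11, plus 1-day gap → day 12), data collection can start at day 12 and finishes at day 17.
After data collection (finishes day 17), writing can start at day 17 and finishes at day 28.
Revision waits on writing (finishes day 28), so the earliest it can start is day 28.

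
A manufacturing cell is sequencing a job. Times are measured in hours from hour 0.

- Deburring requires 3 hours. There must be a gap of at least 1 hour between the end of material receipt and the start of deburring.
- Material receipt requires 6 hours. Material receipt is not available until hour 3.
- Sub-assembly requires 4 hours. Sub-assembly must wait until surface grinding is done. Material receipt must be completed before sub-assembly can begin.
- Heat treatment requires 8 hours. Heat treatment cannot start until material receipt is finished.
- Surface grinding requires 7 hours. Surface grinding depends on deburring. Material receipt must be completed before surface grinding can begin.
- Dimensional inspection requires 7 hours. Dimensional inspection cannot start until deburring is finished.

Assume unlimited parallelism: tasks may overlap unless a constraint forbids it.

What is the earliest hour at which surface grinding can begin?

Material receipt waits on its own release at hour 3, so it starts at hour 3 and finishes at 3 + 6 = hour 9.
Deburring cannot begin until material receipt (finishes hour 9, plus 1-hour gap → hour 10). It runs from hour 10 to 10 + 3 = hour 13.
Surface grinding waits on deburring (finishes hour 13); material receipt (finishes hour 9). The latest of these is hour 13, which is the earliest surface grinding can start.

13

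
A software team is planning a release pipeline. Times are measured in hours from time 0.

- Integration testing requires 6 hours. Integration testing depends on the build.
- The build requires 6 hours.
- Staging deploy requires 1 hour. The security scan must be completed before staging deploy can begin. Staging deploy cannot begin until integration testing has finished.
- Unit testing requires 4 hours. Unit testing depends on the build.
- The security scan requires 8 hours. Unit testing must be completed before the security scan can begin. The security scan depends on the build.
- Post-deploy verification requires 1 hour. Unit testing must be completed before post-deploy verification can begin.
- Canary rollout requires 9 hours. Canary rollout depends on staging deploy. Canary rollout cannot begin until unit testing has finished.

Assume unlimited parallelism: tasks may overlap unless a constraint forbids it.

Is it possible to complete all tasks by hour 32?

Nothing blocks the build, so it runs from hour 0 to hour 6.
Integration testing cannot begin until the build (finishes hour 6). It runs from hour 6 to 6 + 6 = hour 12.
After the build (finishes hour 6), unit testing can start at hour 6 and finishes at hour 10.
After unit testing (finishes hour 10), post-deploy verification can start at hour 10 and finishes at hour 11.
The security scan has to wait for unit testing (finishes hour 10); the build (finishes hour 6). The latest of these is hour 10, so the security scan runs hour 10 to 10 + 8 = hour 18.
Staging deploy needs all of the security scan (finishes hour 18); integration testing (finishes hour 12). That puts its earliest start at hour 18; it finishes at 18 + 1 = hour 19.
Canary rollout cannot start until staging deploy (finishes hour 19); unit testing (finishes hour 10). The controlling bound is hour 19, so canary rollout finishes at 19 + 9 = hour 28.
Every task is finished by hour 28, which is no later than the deadline of 32, so the schedule is feasible.

Yes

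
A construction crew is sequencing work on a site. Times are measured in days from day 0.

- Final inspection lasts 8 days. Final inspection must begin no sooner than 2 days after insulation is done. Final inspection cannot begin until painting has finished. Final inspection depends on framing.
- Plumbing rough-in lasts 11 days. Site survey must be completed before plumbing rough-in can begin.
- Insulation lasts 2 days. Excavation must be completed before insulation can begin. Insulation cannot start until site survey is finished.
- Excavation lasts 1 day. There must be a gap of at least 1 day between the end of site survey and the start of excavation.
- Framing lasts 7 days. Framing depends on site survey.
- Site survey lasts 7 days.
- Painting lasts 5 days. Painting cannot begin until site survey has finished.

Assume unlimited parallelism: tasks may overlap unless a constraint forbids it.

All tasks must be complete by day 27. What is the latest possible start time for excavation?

14

Final inspection has no dependents, so it just needs to finish by day 27. Starting by 27 − 8 = day 19 achieves that.
Since final inspection (must start by day 19, minus 2-day gap → day 17) depends on it, insulation must finish by day 17. Backing off its 2-day duration gives a latest start of day 15.
Since insulation (must start by day 15) depends on it, excavation must finish by day 15. Backing off its 1-day duration gives a latest start of day 14.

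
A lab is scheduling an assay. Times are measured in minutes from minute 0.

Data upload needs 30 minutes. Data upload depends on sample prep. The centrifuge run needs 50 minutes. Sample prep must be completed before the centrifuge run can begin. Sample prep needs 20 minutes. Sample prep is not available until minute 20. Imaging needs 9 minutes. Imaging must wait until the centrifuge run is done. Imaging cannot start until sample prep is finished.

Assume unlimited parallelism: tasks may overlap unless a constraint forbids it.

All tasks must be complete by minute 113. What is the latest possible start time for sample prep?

Nothing follows imaging; the deadline of minute 113 is its only limit. It must start by 113 − 9 = minute 104.
Since imaging (must start by minute 104) depends on it, the centrifuge run must finish by minute 104. Backing off its 50-minute duration gives a latest start of minute 54.
Nothing follows data upload; the deadline of minute 113 is its only limit. It must start by 113 − 30 = minute 83.
Sample prep feeds the centrifuge run (must start by minute 54); imaging (must start by minute 104); data upload (must start by minute 83). Taking the minimum, sample prep must finish by minute 54 and start by 54 − 20 = minute 34.

34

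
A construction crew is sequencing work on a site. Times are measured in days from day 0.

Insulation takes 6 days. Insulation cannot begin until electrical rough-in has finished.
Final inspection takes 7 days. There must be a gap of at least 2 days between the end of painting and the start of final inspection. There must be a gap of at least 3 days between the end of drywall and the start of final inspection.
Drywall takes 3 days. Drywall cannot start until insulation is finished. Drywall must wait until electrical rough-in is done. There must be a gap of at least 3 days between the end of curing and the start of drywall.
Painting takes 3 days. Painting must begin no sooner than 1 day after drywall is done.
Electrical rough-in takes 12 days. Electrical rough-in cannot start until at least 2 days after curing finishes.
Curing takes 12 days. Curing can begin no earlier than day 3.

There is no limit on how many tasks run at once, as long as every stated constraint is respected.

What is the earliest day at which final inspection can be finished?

Curing cannot begin until its own release at day 3. It runs from day 3 to 3 + 12 = day 15.
After curing (finishes day 15, plus 2-day gap → day 17), electrical rough-in can start at day 17 and finishes at day 29.
Insulation cannot begin until electrical rough-in (finishes day 29). It runs from day 29 to 29 + 6 = day 35.
Drywall cannot start until insulation (finishes day 35); electrical rough-in (finishes day 29); curing (finishes day 15, plus 3-day gap → day 18). The controlling bound is day 35, so drywall finishes at 35 + 3 = day 38.
After drywall (finishes day 38, plus 1-day gap → day 39), painting can start at day 39 and finishes at day 42.
Final inspection has to wait for painting (finishes day 42, plus 2-day gap → day 44); drywall (finishes day 38, plus 3-day gap → day 41). The latest of these is day 44, so final inspection runs day 44 to 44 + 7 = day 51.

51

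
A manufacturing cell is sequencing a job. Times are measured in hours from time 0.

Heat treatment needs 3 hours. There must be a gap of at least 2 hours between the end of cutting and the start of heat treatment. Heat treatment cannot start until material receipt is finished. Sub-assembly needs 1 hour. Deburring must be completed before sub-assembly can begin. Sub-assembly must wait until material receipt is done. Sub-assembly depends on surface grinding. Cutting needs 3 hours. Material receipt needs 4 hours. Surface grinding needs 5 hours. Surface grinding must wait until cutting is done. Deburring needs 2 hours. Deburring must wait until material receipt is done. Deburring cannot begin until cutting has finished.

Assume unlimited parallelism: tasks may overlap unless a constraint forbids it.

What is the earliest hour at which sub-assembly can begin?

8

Cutting can start immediately at hour 0; it finishes at hour 3.
Surface grinding waits on cutting (finishes hour 3), so it starts at hour 3 and finishes at 3 + 5 = hour 8.
Nothing blocks material receipt, so it runs from hour 0 to hour 4.
For deburring: material receipt (finishes hour 4); cutting (finishes hour 3). Taking the maximum gives a start of hour 4, and it finishes at 4 + 2 = hour 6.
Sub-assembly waits on deburring (finishes hour 6); material receipt (finishes hour 4); surface grinding (finishes hour 8). The latest of these is hour 8, which is the earliest sub-assembly can start.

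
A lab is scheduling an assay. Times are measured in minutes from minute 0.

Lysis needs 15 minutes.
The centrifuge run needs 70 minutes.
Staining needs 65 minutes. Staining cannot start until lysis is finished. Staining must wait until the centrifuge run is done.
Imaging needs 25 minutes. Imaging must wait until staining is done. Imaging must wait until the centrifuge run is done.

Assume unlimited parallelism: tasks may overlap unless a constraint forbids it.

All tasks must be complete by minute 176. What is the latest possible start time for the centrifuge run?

Imaging must finish by minute 176; it takes 25 minutes, so it must start by 176 − 25 = minute 151.
Staining feeds into imaging (must start by minute 151); so staining must finish by minute 151 and therefore start by minute 86.
For the centrifuge run: staining (must start by minute 86); imaging (must start by minute 151). The most restrictive is minute 86; with a 70-minute duration, the centrifuge run must start by minute 16.

16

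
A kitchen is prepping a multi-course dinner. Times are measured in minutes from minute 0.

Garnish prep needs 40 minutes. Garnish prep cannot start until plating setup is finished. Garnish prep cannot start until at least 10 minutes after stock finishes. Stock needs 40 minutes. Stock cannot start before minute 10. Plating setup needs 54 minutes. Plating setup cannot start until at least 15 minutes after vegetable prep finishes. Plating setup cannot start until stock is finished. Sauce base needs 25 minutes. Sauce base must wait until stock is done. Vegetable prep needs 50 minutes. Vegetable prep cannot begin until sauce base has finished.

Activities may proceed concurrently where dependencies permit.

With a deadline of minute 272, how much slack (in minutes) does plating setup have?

Stock cannot begin until its own release at minute 10. It runs from minute 10 to 10 + 40 = minute 50.
Sauce base waits on stock (finishes minute 50), so it starts at minute 50 and finishes at 50 + 25 = minute 75.
After sauce base (finishes minute 75), vegetable prep can start at minute 75 and finishes at minute 125.
Plating setup needs all of vegetable prep (finishes minute 125, plus 15-minute gap → minute 140); stock (finishes minute 50). That puts its earliest start at minute 140; it finishes at 140 + 54 = minute 194.

Working backward from the deadline:
Garnish prep must finish by minute 272; it takes 40 minutes, so it must start by 272 − 40 = minute 232.
Plating setup has to be done before garnish prep (must start by minute 232). That means finishing by minute 232, i.e. starting by 232 − 54 = minute 178.
So plating setup can start as early as minute 140 and as late as minute 178, giving 178 − 140 = 38 minutes of slack.

38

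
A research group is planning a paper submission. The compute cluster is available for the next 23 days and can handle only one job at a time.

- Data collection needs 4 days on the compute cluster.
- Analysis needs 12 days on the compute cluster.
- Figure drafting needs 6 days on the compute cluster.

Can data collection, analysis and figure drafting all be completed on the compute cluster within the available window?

Running back to back, the jobs need 4 + 12 + 6 = 22 days on the compute cluster.
Since 22 ≤ 23, they fit within the window.

Yes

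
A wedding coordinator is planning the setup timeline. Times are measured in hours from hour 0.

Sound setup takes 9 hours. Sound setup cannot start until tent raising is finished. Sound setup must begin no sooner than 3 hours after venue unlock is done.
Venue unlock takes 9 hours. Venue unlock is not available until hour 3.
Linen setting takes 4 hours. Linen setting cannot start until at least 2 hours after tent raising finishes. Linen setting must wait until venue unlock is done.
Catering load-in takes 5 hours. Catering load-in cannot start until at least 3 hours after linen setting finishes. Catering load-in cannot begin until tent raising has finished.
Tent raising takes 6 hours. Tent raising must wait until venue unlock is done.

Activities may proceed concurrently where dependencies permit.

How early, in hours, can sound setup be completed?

27

Venue unlock cannot begin until its own release at hour 3. It runs from hour 3 to 3 + 9 = hour 12.
After venue unlock (finishes hour 12), tent raising can start at hour 12 and finishes at hour 18.
Sound setup cannot start until tent raising (finishes hour 18); venue unlock (finishes hour 12, plus 3-hour gap → hour 15). The controlling bound is hour 18, so sound setup finishes at 18 + 9 = hour 27.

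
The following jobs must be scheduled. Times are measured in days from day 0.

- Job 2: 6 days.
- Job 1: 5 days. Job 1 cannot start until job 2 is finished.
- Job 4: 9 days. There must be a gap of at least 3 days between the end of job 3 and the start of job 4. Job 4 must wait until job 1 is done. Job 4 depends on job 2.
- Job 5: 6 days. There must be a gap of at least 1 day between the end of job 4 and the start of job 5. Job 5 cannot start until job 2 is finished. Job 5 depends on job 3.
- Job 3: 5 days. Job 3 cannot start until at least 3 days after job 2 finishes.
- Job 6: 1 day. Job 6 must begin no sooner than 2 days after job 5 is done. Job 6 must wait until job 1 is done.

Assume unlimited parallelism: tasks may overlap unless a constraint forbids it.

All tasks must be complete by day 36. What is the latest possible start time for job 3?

Job 6 must finish by day 36; it takes 1 day, so it must start by 36 − 1 = day 35.
Job 5 feeds into job 6 (must start by day 35, minus 2-day gap → day 33); so job 5 must finish by day 33 and therefore start by day 27.
Since job 5 (must start by day 27, minus 1-day gap → day 26) depends on it, job 4 must finish by day 26. Backing off its 9-day duration gives a latest start of day 17.
Job 3 feeds job 4 (must start by day 17, minus 3-day gap → day 14); job 5 (must start by day 27). Taking the minimum, job 3 must finish by day 14 and start by 14 − 5 = day 9.

9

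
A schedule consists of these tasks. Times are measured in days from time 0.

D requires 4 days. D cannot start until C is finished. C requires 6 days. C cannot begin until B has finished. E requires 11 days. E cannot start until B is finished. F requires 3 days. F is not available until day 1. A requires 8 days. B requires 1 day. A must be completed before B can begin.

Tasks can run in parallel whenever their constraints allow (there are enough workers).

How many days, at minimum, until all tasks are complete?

20

F waits on its own release at day 1, so it starts at day 1 and finishes at 1 + 3 = day 4.
A can start immediately at day 0; it finishes at day 8.
After A (finishes day 8), B can start at day 8 and finishes at day 9.
E waits on B (finishes day 9), so it starts at day 9 and finishes at 9 + 11 = day 20.
C waits on B (finishes day 9), so it starts at day 9 and finishes at 9 + 6 = day 15.
After C (finishes day 15), D can start at day 15 and finishes at day 19.
All tasks are finished once the last one completes. Finish times: A at 8, B at 9, C at 15, D at 19, E at 20, F at 4. The latest is day 20.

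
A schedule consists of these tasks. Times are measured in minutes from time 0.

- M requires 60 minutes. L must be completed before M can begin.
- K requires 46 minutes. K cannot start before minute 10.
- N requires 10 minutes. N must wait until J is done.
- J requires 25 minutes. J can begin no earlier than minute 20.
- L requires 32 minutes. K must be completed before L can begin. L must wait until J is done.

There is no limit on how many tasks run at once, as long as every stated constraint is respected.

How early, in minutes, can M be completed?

148

K cannot begin until its own release at minute 10. It runs from minute 10 to 10 + 46 = minute 56.
After its own release at minute 20, J can start at minute 20 and finishes at minute 45.
L has to wait for K (finishes minute 56); J (finishes minute 45). The latest of these is minute 56, so L runs minute 56 to 56 + 32 = minute 88.
M cannot begin until L (finishes minute 88). It runs from minute 88 to 88 + 60 = minute 148.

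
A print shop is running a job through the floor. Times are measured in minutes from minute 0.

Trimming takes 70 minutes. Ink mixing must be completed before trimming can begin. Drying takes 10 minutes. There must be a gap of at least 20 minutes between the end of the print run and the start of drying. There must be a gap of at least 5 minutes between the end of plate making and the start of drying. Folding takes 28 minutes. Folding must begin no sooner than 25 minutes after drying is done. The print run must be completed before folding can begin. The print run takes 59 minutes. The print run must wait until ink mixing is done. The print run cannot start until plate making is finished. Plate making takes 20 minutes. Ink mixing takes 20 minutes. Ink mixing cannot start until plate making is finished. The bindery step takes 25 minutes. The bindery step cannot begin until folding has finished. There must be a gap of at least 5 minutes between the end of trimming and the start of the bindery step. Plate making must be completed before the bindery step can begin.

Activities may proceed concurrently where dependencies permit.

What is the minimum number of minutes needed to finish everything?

207

Plate making has no prerequisites, so it starts at minute 0 and finishes at minute 20.
After plate making (finishes minute 20), ink mixing can start at minute 20 and finishes at minute 40.
Trimming waits on ink mixing (finishes minute 40), so it starts at minute 40 and finishes at 40 + 70 = minute 110.
The print run needs all of ink mixing (finishes minute 40); plate making (finishes minute 20). That puts its earliest start at minute 40; it finishes at 40 + 59 = minute 99.
For drying: the print run (finishes minute 99, plus 20-minute gap → minute 119); plate making (finishes minute 20, plus 5-minute gap → minute 25). Taking the maximum gives a start of minute 119, and it finishes at 119 + 10 = minute 129.
Folding needs all of drying (finishes minute 129, plus 25-minute gap → minute 154); the print run (finishes minute 99). That puts its earliest start at minute 154; it finishes at 154 + 28 = minute 182.
The bindery step cannot start until folding (finishes minute 182); trimming (finishes minute 110, plus 5-minute gap → minute 115); plate making (finishes minute 20). The controlling bound is minute 182, so the bindery step finishes at 182 + 25 = minute 207.
All tasks are finished once the last one completes. Finish times: Plate making at 20, Ink mixing at 40, The print run at 99, Drying at 129, Trimming at 110, Folding at 182, The bindery step at 207. The latest is minute 207.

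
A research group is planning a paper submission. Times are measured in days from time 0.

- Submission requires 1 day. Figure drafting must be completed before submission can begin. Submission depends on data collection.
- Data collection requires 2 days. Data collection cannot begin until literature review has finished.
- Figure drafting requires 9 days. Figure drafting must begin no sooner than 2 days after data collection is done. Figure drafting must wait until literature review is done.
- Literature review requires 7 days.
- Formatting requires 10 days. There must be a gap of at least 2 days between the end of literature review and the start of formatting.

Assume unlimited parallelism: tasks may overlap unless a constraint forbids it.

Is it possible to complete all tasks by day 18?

Literature review has no prerequisites, so it starts at day 0 and finishes at day 7.
After literature review (finishes day 7, plus 2-day gap → day 9), formatting can start at day 9 and finishes at day 19.
After literature review (finishes day 7), data collection can start at day 7 and finishes at day 9.
Figure drafting needs all of data collection (finishes day 9, plus 2-day gap → day 11); literature review (finishes day 7). That puts its earliest start at day 11; it finishes at 11 + 9 = day 20.
Submission cannot start until figure drafting (finishes day 20); data collection (finishes day 9). The controlling bound is day 20, so submission finishes at 20 + 1 = day 21.
The earliest everything can be done is day 21, which is after the deadline of 18, so it is not possible.

No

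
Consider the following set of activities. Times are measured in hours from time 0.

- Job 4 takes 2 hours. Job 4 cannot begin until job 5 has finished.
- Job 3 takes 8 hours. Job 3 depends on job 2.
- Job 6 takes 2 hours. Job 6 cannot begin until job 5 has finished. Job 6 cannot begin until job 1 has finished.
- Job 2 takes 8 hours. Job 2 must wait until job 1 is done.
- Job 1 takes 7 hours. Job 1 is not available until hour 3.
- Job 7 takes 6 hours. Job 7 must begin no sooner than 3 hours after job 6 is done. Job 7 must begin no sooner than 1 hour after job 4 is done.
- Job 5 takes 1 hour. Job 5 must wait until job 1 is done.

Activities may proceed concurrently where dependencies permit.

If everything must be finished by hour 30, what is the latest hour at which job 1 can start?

Nothing follows job 3; the deadline of hour 30 is its only limit. It must start by 30 − 8 = hour 22.
Since job 3 (must start by hour 22) depends on it, job 2 must finish by hour 22. Backing off its 8-hour duration gives a latest start of hour 14.
Nothing follows job 7; the deadline of hour 30 is its only limit. It must start by 30 − 6 = hour 24.
Job 4 feeds into job 7 (must start by hour 24, minus 1-hour gap → hour 23); so job 4 must finish by hour 23 and therefore start by hour 21.
Job 6 has to be done before job 7 (must start by hour 24, minus 3-hour gap → hour 21). That means finishing by hour 21, i.e. starting by 21 − 2 = hour 19.
Job 5 must finish in time for job 4 (must start by hour 21); job 6 (must start by hour 19). The tightest is hour 19, so job 5 must start by 19 − 1 = hour 18.
Job 1 has several dependents: job 2 (must start by hour 14); job 5 (must start by hour 18); job 6 (must start by hour 19). The earliest of those limits is hour 14, so job 1 must start by 14 − 7 = hour 7.

7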